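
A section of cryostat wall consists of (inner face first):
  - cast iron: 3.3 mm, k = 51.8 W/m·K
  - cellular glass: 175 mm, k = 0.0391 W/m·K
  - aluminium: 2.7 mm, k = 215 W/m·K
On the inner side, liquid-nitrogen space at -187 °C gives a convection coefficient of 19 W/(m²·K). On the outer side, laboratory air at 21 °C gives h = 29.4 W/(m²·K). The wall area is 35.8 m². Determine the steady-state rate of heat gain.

Using the resistance-network approach (series):
R_inner film = 1/(h_i·A) = 1/(19×35.8) = 0.00147 K/W
R_cast iron = L/(kA) = 0.0033/(51.8×35.8) = 1.78×10^-6 K/W
R_cellular glass = L/(kA) = 0.175/(0.0391×35.8) = 0.125 K/W
R_aluminium = L/(kA) = 0.0027/(215×35.8) = 3.508×10^-7 K/W
R_outer film = 1/(h_o·A) = 1/(29.4×35.8) = 9.501×10^-4 K/W
R_total = 0.1274 K/W
Q = ΔT / R_total = 208 / 0.1274

Q ≈ 1630 W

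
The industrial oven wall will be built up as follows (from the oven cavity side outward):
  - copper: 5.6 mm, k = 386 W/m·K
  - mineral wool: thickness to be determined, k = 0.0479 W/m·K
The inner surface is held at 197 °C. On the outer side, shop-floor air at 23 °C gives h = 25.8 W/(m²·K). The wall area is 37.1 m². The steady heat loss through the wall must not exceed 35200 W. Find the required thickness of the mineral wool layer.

Using the resistance-network approach (series):
R_copper = L/(kA) = 0.0056/(386×37.1) = 3.91×10^-7 K/W
R_outer film = 1/(h_o·A) = 1/(25.8×37.1) = 0.001045 K/W
Sum of the known resistances R_other = 0.001045 K/W
Required total resistance R_tot = ΔT/Q_allow = 174/35200 = 0.004943 K/W
R_mineral wool = R_tot − R_other = 0.003898 K/W
L = R·k·A = 0.003898×0.0479×37.1

L ≈ 6.93 mm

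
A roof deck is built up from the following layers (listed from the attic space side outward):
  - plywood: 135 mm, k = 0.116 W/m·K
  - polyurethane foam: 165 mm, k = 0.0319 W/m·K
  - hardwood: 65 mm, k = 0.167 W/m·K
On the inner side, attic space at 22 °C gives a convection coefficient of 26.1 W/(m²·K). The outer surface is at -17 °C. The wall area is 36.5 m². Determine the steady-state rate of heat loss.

Thermal resistances in series:
R_inner film = 1/(h_i·A) = 1/(26.1×36.5) = 0.00105 K/W
R_plywood = L/(kA) = 0.135/(0.116×36.5) = 0.03188 K/W
R_polyurethane foam = L/(kA) = 0.165/(0.0319×36.5) = 0.1417 K/W
R_hardwood = L/(kA) = 0.065/(0.167×36.5) = 0.01066 K/W
R_total = 0.1853 K/W
Q = ΔT / R_total = 39 / 0.1853

Q ≈ 210 W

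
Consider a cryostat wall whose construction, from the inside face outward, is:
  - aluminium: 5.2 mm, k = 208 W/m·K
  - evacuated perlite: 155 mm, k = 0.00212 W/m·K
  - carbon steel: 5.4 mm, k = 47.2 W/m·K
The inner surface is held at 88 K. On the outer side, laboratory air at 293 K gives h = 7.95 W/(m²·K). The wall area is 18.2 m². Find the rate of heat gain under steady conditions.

Treating each layer as a thermal resistance in series:
R_aluminium = L/(kA) = 0.0052/(208×18.2) = 1.374×10^-6 K/W
R_evacuated perlite = L/(kA) = 0.155/(0.00212×18.2) = 4.017 K/W
R_carbon steel = L/(kA) = 0.0054/(47.2×18.2) = 6.286×10^-6 K/W
R_outer film = 1/(h_o·A) = 1/(7.95×18.2) = 0.006911 K/W
R_total = 4.024 K/W
Q = ΔT / R_total = 205 / 4.024

Q ≈ 50.9 W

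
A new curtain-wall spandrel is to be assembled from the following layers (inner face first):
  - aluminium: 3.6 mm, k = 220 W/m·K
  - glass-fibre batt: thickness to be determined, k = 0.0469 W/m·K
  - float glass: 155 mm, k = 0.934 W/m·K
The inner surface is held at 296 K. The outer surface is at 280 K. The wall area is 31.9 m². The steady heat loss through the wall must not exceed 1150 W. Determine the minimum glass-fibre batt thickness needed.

Using the resistance-network approach (series):
R_aluminium = L/(kA) = 0.0036/(220×31.9) = 5.13×10^-7 K/W
R_float glass = L/(kA) = 0.155/(0.934×31.9) = 0.005202 K/W
Sum of the known resistances R_other = 0.005203 K/W
Required total resistance R_tot = ΔT/Q_allow = 16/1150 = 0.01391 K/W
R_glass-fibre batt = R_tot − R_other = 0.00871 K/W
L = R·k·A = 0.00871×0.0469×31.9

L ≈ 13 mm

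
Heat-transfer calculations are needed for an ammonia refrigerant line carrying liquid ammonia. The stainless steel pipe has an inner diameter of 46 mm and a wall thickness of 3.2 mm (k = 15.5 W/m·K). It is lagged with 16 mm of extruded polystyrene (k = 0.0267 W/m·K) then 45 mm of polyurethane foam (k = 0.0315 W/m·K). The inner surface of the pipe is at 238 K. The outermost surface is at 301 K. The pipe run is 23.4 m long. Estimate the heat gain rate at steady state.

Per-layer cylindrical resistances, series-summed:
R_stainless steel pipe wall = ln(26.2/23)/(2π×15.5×23.4) = 5.716×10^-5 K/W
R_extruded polystyrene = ln(42.2/26.2)/(2π×0.0267×23.4) = 0.1214 K/W
R_polyurethane foam = ln(87.2/42.2)/(2π×0.0315×23.4) = 0.1567 K/W
R_total = 0.2782 K/W
Q = ΔT/R_total = 63/0.2782

Q ≈ 226 W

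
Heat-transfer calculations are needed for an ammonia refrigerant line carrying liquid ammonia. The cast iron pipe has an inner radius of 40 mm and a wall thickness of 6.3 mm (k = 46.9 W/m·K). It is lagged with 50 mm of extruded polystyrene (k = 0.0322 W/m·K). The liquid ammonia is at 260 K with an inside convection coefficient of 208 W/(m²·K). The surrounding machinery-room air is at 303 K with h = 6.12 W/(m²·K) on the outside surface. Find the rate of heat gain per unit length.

q′ ≈ 11 W/m

Per-layer cylindrical resistances, series-summed:
R_inner film = 1/(h_i·2πr₁L) = 1/(208×2π×0.04×1) = 0.01913 K/W
R_cast iron pipe wall = ln(46.3/40)/(2π×46.9×1) = 4.963×10^-4 K/W
R_extruded polystyrene = ln(96.3/46.3)/(2π×0.0322×1) = 3.62 K/W
R_outer film = 1/(h_o·2πr_oL) = 1/(6.12×2π×0.0963×1) = 0.27 K/W
R_total = 3.909 K/W
Q = ΔT/R_total = 43/3.909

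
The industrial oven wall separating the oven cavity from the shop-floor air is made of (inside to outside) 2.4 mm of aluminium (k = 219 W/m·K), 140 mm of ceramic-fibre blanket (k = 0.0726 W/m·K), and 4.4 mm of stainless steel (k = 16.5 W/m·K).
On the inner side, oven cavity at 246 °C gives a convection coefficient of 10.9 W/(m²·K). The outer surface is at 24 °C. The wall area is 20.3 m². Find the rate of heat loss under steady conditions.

Model the wall as resistances in series:
R_inner film = 1/(h_i·A) = 1/(10.9×20.3) = 0.004519 K/W
R_aluminium = L/(kA) = 0.0024/(219×20.3) = 5.398×10^-7 K/W
R_ceramic-fibre blanket = L/(kA) = 0.14/(0.0726×20.3) = 0.09499 K/W
R_stainless steel = L/(kA) = 0.0044/(16.5×20.3) = 1.314×10^-5 K/W
R_total = 0.09953 K/W
Q = ΔT / R_total = 222 / 0.09953

Q ≈ 2230 W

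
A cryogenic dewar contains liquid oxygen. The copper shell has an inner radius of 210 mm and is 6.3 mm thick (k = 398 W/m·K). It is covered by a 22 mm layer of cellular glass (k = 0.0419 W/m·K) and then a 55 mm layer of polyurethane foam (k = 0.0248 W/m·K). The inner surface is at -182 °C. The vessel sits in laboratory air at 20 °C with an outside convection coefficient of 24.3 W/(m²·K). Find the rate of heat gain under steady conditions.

For a spherical shell R = (1/r₁ − 1/r₂)/(4πk); film R = 1/(h·4πr²). In series:
R_copper shell = (1/0.21 − 1/0.2163)/(4π×398) = 2.773×10^-5 K/W
R_cellular glass = (1/0.2163 − 1/0.2383)/(4π×0.0419) = 0.8106 K/W
R_polyurethane foam = (1/0.2383 − 1/0.2933)/(4π×0.0248) = 2.525 K/W
R_outer film = 1/(h·4πr_o²) = 1/(24.3×4π×0.2933²) = 0.03807 K/W
R_total = 3.374 K/W
Q = ΔT/R_total = 202/3.374

Q ≈ 59.9 W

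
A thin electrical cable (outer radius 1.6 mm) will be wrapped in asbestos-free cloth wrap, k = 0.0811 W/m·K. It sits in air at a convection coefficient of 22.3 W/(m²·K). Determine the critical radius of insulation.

r_cr ≈ 3.64 mm

For a cylinder r_cr = k/h = 0.0811/22.3
r_cr = 3.64 mm; since the bare radius (1.6 mm) is below r_cr, adding a thin layer of insulation will *increase* heat loss.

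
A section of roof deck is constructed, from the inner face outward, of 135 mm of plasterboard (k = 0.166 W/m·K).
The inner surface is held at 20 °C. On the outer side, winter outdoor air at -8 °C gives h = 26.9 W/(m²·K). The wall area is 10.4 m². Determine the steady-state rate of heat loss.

Q ≈ 342 W

Using the resistance-network approach (series):
R_plasterboard = L/(kA) = 0.135/(0.166×10.4) = 0.0782 K/W
R_outer film = 1/(h_o·A) = 1/(26.9×10.4) = 0.003574 K/W
R_total = 0.08177 K/W
Q = ΔT / R_total = 28 / 0.08177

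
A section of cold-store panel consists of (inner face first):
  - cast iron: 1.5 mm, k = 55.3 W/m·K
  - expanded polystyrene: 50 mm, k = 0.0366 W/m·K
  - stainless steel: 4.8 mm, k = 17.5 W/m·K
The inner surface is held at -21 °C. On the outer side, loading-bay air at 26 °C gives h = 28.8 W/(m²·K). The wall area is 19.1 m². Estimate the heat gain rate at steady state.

Model the wall as resistances in series:
R_cast iron = L/(kA) = 0.0015/(55.3×19.1) = 1.42×10^-6 K/W
R_expanded polystyrene = L/(kA) = 0.05/(0.0366×19.1) = 0.07152 K/W
R_stainless steel = L/(kA) = 0.0048/(17.5×19.1) = 1.436×10^-5 K/W
R_outer film = 1/(h_o·A) = 1/(28.8×19.1) = 0.001818 K/W
R_total = 0.07336 K/W
Q = ΔT / R_total = 47 / 0.07336

Q ≈ 641 W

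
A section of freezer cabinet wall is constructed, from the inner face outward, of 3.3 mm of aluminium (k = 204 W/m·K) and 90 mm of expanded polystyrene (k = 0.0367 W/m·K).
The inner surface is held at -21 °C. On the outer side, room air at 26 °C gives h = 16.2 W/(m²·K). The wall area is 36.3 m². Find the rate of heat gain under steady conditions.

Using the resistance-network approach (series):
R_aluminium = L/(kA) = 0.0033/(204×36.3) = 4.456×10^-7 K/W
R_expanded polystyrene = L/(kA) = 0.09/(0.0367×36.3) = 0.06756 K/W
R_outer film = 1/(h_o·A) = 1/(16.2×36.3) = 0.001701 K/W
R_total = 0.06926 K/W
Q = ΔT / R_total = 47 / 0.06926

Q ≈ 679 W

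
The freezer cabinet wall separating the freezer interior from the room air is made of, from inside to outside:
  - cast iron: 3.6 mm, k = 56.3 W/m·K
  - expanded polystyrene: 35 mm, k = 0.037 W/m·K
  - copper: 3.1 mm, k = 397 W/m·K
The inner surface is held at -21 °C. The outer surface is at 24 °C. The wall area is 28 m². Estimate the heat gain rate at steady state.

Treating each layer as a thermal resistance in series:
R_cast iron = L/(kA) = 0.0036/(56.3×28) = 2.284×10^-6 K/W
R_expanded polystyrene = L/(kA) = 0.035/(0.037×28) = 0.03378 K/W
R_copper = L/(kA) = 0.0031/(397×28) = 2.789×10^-7 K/W
R_total = 0.03379 K/W
Q = ΔT / R_total = 45 / 0.03379

Q ≈ 1330 W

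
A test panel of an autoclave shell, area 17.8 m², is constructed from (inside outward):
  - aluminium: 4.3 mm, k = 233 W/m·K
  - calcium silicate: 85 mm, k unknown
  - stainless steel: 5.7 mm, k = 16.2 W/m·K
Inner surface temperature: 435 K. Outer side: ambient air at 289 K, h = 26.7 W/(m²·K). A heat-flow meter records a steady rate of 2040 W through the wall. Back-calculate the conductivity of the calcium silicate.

Treating each layer as a thermal resistance in series:
R_aluminium = L/(kA) = 0.0043/(233×17.8) = 1.037×10^-6 K/W
R_stainless steel = L/(kA) = 0.0057/(16.2×17.8) = 1.977×10^-5 K/W
R_outer film = 1/(h_o·A) = 1/(26.7×17.8) = 0.002104 K/W
Sum of known resistances R_other = 0.002125 K/W
Total R = ΔT/Q = 146/2040 = 0.07157 K/W
R_calcium silicate = R_total − R_other = 0.06944 K/W
k = L/(R·A) = 0.085/(0.06944×17.8)

k ≈ 0.0688 W/(m·K)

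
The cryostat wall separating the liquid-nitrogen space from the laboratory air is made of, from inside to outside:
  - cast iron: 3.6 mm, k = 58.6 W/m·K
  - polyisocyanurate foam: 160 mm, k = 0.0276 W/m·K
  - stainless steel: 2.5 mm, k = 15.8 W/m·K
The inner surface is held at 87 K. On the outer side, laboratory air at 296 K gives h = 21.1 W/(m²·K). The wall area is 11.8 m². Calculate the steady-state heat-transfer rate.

Q ≈ 422 W

Using the resistance-network approach (series):
R_cast iron = L/(kA) = 0.0036/(58.6×11.8) = 5.206×10^-6 K/W
R_polyisocyanurate foam = L/(kA) = 0.16/(0.0276×11.8) = 0.4913 K/W
R_stainless steel = L/(kA) = 0.0025/(15.8×11.8) = 1.341×10^-5 K/W
R_outer film = 1/(h_o·A) = 1/(21.1×11.8) = 0.004016 K/W
R_total = 0.4953 K/W
Q = ΔT / R_total = 209 / 0.4953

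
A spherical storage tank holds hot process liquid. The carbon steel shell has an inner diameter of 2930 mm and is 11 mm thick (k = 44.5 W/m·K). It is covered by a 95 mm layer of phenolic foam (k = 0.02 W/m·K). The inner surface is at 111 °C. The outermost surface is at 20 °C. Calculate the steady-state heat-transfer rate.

Each spherical layer contributes R = (1/r_i − 1/r_o)/(4πk):
R_carbon steel shell = (1/1.465 − 1/1.476)/(4π×44.5) = 9.097×10^-6 K/W
R_phenolic foam = (1/1.476 − 1/1.571)/(4π×0.02) = 0.163 K/W
R_total = 0.163 K/W
Q = ΔT/R_total = 91/0.163

Q ≈ 558 W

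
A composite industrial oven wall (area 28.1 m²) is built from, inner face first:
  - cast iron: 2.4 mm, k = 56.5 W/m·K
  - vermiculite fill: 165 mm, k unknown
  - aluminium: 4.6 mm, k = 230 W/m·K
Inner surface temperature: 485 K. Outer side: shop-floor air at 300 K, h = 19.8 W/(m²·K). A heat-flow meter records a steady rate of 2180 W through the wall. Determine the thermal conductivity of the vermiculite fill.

Model the wall as resistances in series:
R_cast iron = L/(kA) = 0.0024/(56.5×28.1) = 1.512×10^-6 K/W
R_aluminium = L/(kA) = 0.0046/(230×28.1) = 7.117×10^-7 K/W
R_outer film = 1/(h_o·A) = 1/(19.8×28.1) = 0.001797 K/W
Sum of known resistances R_other = 0.0018 K/W
Total R = ΔT/Q = 185/2180 = 0.08486 K/W
R_vermiculite fill = R_total − R_other = 0.08306 K/W
k = L/(R·A) = 0.165/(0.08306×28.1)

k ≈ 0.0707 W/(m·K)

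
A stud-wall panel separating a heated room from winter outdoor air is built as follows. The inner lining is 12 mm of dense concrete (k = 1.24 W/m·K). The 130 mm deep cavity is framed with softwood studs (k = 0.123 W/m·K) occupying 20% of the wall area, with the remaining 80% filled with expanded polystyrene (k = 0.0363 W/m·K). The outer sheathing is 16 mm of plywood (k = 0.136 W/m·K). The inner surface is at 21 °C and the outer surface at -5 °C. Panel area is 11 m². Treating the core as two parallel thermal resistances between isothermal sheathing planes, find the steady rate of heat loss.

Sheathing layers in series; stud and cavity paths in parallel between them.
R_inner = 0.012/(1.24×11) = 8.798×10^-4 K/W
R_stud  = 0.13/(0.123×0.2×11) = 0.4804 K/W
R_cav   = 0.13/(0.0363×0.8×11) = 0.407 K/W
1/R_core = 1/R_stud + 1/R_cav → R_core = 0.2203 K/W
R_outer = 0.016/(0.136×11) = 0.0107 K/W
R_total = 0.2319 K/W
Q = ΔT/R_total = 26/0.2319

Q ≈ 112 W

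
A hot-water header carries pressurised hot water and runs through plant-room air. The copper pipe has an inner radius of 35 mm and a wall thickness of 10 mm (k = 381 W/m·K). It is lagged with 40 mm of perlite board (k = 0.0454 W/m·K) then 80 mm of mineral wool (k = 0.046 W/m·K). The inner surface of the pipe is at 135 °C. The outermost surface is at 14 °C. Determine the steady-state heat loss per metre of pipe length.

q′ ≈ 26.7 W/m

Radial resistances (cylindrical: R_cond = ln(r_o/r_i)/(2πkL), R_conv = 1/(h·2πrL)):
R_copper pipe wall = ln(45/35)/(2π×381×1) = 1.05×10^-4 K/W
R_perlite board = ln(85/45)/(2π×0.0454×1) = 2.23 K/W
R_mineral wool = ln(165/85)/(2π×0.046×1) = 2.295 K/W
R_total = 4.525 K/W
Q = ΔT/R_total = 121/4.525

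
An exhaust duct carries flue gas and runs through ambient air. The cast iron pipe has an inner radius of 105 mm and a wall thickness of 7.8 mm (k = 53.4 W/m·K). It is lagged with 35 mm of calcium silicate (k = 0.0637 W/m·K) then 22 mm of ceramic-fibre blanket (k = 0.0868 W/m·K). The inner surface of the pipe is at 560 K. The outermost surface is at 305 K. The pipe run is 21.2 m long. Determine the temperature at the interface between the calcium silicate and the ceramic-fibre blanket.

T ≈ 375 K

Per-layer cylindrical resistances, series-summed:
R_cast iron pipe wall = ln(112.8/105)/(2π×53.4×21.2) = 1.007×10^-5 K/W
R_calcium silicate = ln(147.8/112.8)/(2π×0.0637×21.2) = 0.03185 K/W
R_ceramic-fibre blanket = ln(169.8/147.8)/(2π×0.0868×21.2) = 0.012 K/W
R_total = 0.04386 K/W
Q = ΔT/R_total = 255/0.04386
Q = 5810 W
T_interface = T_inner − Q·ΣR(inner→interface) = 560 − 5810×0.03186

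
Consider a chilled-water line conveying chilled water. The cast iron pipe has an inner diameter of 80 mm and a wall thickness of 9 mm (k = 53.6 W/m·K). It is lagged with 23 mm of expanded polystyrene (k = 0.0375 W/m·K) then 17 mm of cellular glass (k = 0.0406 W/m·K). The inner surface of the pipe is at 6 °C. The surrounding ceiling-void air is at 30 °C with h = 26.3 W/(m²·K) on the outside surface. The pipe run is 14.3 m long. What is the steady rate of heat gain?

Q ≈ 135 W

Radial resistances (cylindrical: R_cond = ln(r_o/r_i)/(2πkL), R_conv = 1/(h·2πrL)):
R_cast iron pipe wall = ln(49/40)/(2π×53.6×14.3) = 4.214×10^-5 K/W
R_expanded polystyrene = ln(72/49)/(2π×0.0375×14.3) = 0.1142 K/W
R_cellular glass = ln(89/72)/(2π×0.0406×14.3) = 0.05811 K/W
R_outer film = 1/(h_o·2πr_oL) = 1/(26.3×2π×0.089×14.3) = 0.004755 K/W
R_total = 0.1771 K/W
Q = ΔT/R_total = 24/0.1771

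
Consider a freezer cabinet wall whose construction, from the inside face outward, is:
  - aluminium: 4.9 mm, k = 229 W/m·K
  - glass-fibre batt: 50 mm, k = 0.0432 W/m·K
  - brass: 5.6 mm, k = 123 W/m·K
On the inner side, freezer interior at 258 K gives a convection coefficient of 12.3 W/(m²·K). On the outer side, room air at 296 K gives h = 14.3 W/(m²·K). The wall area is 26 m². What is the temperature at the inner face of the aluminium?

T ≈ 260 K

Series thermal resistances:
R_inner film = 1/(h_i·A) = 1/(12.3×26) = 0.003127 K/W
R_aluminium = L/(kA) = 0.0049/(229×26) = 8.23×10^-7 K/W
R_glass-fibre batt = L/(kA) = 0.05/(0.0432×26) = 0.04452 K/W
R_brass = L/(kA) = 0.0056/(123×26) = 1.751×10^-6 K/W
R_outer film = 1/(h_o·A) = 1/(14.3×26) = 0.00269 K/W
R_total = 0.05033 K/W;  Q = ΔT/R_total = 38/0.05033 = 754.9 W
T_interface = T_inner + Q·ΣR(inner→interface) = 258 + 755×0.003127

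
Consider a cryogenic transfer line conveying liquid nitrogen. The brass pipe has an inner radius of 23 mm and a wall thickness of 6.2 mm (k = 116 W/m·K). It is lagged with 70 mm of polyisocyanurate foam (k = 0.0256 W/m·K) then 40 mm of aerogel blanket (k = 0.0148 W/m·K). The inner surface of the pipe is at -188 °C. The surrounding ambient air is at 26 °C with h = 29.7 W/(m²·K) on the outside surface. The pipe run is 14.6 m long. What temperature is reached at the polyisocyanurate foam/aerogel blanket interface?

Cylindrical conduction, so R = ln(r₂/r₁)/(2πkL) per layer, in series:
R_brass pipe wall = ln(29.2/23)/(2π×116×14.6) = 2.243×10^-5 K/W
R_polyisocyanurate foam = ln(99.2/29.2)/(2π×0.0256×14.6) = 0.5208 K/W
R_aerogel blanket = ln(139.2/99.2)/(2π×0.0148×14.6) = 0.2495 K/W
R_outer film = 1/(h_o·2πr_oL) = 1/(29.7×2π×0.1392×14.6) = 0.002637 K/W
R_total = 0.773 K/W
Q = ΔT/R_total = 214/0.773
Q = 277 W
T_interface = T_inner + Q·ΣR(inner→interface) = -188 + 277×0.5208

T ≈ -43.8 °C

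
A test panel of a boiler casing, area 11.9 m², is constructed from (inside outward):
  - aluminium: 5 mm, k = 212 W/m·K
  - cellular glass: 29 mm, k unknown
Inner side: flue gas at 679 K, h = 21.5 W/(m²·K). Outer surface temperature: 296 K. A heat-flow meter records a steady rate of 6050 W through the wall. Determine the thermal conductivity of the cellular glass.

k ≈ 0.041 W/(m·K)

Using the resistance-network approach (series):
R_inner film = 1/(h_i·A) = 1/(21.5×11.9) = 0.003909 K/W
R_aluminium = L/(kA) = 0.005/(212×11.9) = 1.982×10^-6 K/W
Sum of known resistances R_other = 0.003911 K/W
Total R = ΔT/Q = 383/6050 = 0.06331 K/W
R_cellular glass = R_total − R_other = 0.0594 K/W
k = L/(R·A) = 0.029/(0.0594×11.9)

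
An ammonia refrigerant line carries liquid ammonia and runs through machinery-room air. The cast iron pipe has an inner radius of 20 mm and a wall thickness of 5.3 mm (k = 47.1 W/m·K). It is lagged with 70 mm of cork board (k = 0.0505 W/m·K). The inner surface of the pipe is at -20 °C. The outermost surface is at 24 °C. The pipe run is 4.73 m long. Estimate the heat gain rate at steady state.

Radial resistances (cylindrical: R_cond = ln(r_o/r_i)/(2πkL), R_conv = 1/(h·2πrL)):
R_cast iron pipe wall = ln(25.3/20)/(2π×47.1×4.73) = 1.679×10^-4 K/W
R_cork board = ln(95.3/25.3)/(2π×0.0505×4.73) = 0.8837 K/W
R_total = 0.8838 K/W
Q = ΔT/R_total = 44/0.8838

Q ≈ 49.8 W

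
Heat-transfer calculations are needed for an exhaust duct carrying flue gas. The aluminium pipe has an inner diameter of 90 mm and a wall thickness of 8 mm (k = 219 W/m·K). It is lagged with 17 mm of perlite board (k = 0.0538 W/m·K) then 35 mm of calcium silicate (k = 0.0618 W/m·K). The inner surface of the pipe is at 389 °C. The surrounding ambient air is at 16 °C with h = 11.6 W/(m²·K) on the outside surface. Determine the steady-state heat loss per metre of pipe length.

q′ ≈ 187 W/m

Cylindrical conduction, so R = ln(r₂/r₁)/(2πkL) per layer, in series:
R_aluminium pipe wall = ln(53/45)/(2π×219×1) = 1.189×10^-4 K/W
R_perlite board = ln(70/53)/(2π×0.0538×1) = 0.823 K/W
R_calcium silicate = ln(105/70)/(2π×0.0618×1) = 1.044 K/W
R_outer film = 1/(h_o·2πr_oL) = 1/(11.6×2π×0.105×1) = 0.1307 K/W
R_total = 1.998 K/W
Q = ΔT/R_total = 373/1.998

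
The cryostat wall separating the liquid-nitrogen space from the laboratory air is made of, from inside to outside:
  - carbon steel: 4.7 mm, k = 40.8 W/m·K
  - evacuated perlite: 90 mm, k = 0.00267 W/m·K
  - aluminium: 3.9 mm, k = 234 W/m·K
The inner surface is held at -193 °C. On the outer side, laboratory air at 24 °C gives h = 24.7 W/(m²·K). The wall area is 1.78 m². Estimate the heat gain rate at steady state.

Q ≈ 11.4 W

Thermal resistances in series:
R_carbon steel = L/(kA) = 0.0047/(40.8×1.78) = 6.472×10^-5 K/W
R_evacuated perlite = L/(kA) = 0.09/(0.00267×1.78) = 18.94 K/W
R_aluminium = L/(kA) = 0.0039/(234×1.78) = 9.363×10^-6 K/W
R_outer film = 1/(h_o·A) = 1/(24.7×1.78) = 0.02274 K/W
R_total = 18.96 K/W
Q = ΔT / R_total = 217 / 18.96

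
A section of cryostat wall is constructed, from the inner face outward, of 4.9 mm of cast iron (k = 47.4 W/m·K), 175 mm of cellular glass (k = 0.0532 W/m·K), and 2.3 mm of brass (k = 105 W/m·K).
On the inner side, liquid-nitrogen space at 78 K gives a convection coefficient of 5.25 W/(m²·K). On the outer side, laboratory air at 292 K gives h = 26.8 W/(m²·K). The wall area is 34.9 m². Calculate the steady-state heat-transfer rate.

Model the wall as resistances in series:
R_inner film = 1/(h_i·A) = 1/(5.25×34.9) = 0.005458 K/W
R_cast iron = L/(kA) = 0.0049/(47.4×34.9) = 2.962×10^-6 K/W
R_cellular glass = L/(kA) = 0.175/(0.0532×34.9) = 0.09425 K/W
R_brass = L/(kA) = 0.0023/(105×34.9) = 6.276×10^-7 K/W
R_outer film = 1/(h_o·A) = 1/(26.8×34.9) = 0.001069 K/W
R_total = 0.1008 K/W
Q = ΔT / R_total = 214 / 0.1008

Q ≈ 2120 W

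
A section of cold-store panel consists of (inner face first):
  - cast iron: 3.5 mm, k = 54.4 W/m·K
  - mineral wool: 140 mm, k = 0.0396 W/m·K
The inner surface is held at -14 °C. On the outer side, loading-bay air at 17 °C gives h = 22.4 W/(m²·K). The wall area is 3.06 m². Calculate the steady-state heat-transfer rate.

Q ≈ 26.5 W

Model the wall as resistances in series:
R_cast iron = L/(kA) = 0.0035/(54.4×3.06) = 2.103×10^-5 K/W
R_mineral wool = L/(kA) = 0.14/(0.0396×3.06) = 1.155 K/W
R_outer film = 1/(h_o·A) = 1/(22.4×3.06) = 0.01459 K/W
R_total = 1.17 K/W
Q = ΔT / R_total = 31 / 1.17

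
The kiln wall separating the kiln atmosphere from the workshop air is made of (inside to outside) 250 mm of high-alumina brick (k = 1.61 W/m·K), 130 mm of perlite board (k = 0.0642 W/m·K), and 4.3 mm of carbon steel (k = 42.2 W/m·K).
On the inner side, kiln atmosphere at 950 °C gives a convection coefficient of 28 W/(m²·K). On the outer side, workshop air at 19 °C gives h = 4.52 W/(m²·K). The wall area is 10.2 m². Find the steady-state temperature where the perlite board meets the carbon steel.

T ≈ 104 °C

Using the resistance-network approach (series):
R_inner film = 1/(h_i·A) = 1/(28×10.2) = 0.003501 K/W
R_high-alumina brick = L/(kA) = 0.25/(1.61×10.2) = 0.01522 K/W
R_perlite board = L/(kA) = 0.13/(0.0642×10.2) = 0.1985 K/W
R_carbon steel = L/(kA) = 0.0043/(42.2×10.2) = 9.99×10^-6 K/W
R_outer film = 1/(h_o·A) = 1/(4.52×10.2) = 0.02169 K/W
R_total = 0.2389 K/W;  Q = ΔT/R_total = 931/0.2389 = 3896 W
T_interface = T_inner − Q·ΣR(inner→interface) = 950 − 3900×0.2172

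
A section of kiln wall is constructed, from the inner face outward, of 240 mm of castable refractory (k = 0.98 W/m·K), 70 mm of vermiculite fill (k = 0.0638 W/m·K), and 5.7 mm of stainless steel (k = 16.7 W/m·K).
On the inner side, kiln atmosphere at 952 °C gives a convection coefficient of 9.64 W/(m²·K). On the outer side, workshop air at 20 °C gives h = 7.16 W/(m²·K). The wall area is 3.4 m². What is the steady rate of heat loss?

Series thermal resistances:
R_inner film = 1/(h_i·A) = 1/(9.64×3.4) = 0.03051 K/W
R_castable refractory = L/(kA) = 0.24/(0.98×3.4) = 0.07203 K/W
R_vermiculite fill = L/(kA) = 0.07/(0.0638×3.4) = 0.3227 K/W
R_stainless steel = L/(kA) = 0.0057/(16.7×3.4) = 1.004×10^-4 K/W
R_outer film = 1/(h_o·A) = 1/(7.16×3.4) = 0.04108 K/W
R_total = 0.4664 K/W
Q = ΔT / R_total = 932 / 0.4664

Q ≈ 2000 W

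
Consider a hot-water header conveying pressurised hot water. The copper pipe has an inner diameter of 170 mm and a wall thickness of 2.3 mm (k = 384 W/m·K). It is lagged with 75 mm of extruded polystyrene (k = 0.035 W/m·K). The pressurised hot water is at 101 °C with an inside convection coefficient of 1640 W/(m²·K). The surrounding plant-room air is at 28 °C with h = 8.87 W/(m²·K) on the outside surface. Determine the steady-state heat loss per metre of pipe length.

q′ ≈ 24.9 W/m

Cylindrical conduction, so R = ln(r₂/r₁)/(2πkL) per layer, in series:
R_inner film = 1/(h_i·2πr₁L) = 1/(1640×2π×0.085×1) = 0.001142 K/W
R_copper pipe wall = ln(87.3/85)/(2π×384×1) = 1.107×10^-5 K/W
R_extruded polystyrene = ln(162.3/87.3)/(2π×0.035×1) = 2.82 K/W
R_outer film = 1/(h_o·2πr_oL) = 1/(8.87×2π×0.1623×1) = 0.1106 K/W
R_total = 2.931 K/W
Q = ΔT/R_total = 73/2.931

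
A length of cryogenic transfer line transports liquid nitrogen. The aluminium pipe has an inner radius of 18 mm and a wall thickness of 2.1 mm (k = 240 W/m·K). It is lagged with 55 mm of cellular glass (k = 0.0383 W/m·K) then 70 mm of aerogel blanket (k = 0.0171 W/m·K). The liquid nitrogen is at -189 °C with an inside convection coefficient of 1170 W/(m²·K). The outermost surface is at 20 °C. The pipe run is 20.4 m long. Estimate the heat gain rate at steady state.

Treating each annulus and film as a series resistance:
R_inner film = 1/(h_i·2πr₁L) = 1/(1170×2π×0.018×20.4) = 3.705×10^-4 K/W
R_aluminium pipe wall = ln(20.1/18)/(2π×240×20.4) = 3.587×10^-6 K/W
R_cellular glass = ln(75.1/20.1)/(2π×0.0383×20.4) = 0.2685 K/W
R_aerogel blanket = ln(145.1/75.1)/(2π×0.0171×20.4) = 0.3005 K/W
R_total = 0.5694 K/W
Q = ΔT/R_total = 209/0.5694

Q ≈ 367 W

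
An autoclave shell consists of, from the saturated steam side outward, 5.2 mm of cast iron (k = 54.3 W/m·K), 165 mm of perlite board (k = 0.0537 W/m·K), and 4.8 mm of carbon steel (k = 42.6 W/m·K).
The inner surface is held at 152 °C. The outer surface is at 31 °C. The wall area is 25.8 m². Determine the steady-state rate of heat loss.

Model the wall as resistances in series:
R_cast iron = L/(kA) = 0.0052/(54.3×25.8) = 3.712×10^-6 K/W
R_perlite board = L/(kA) = 0.165/(0.0537×25.8) = 0.1191 K/W
R_carbon steel = L/(kA) = 0.0048/(42.6×25.8) = 4.367×10^-6 K/W
R_total = 0.1191 K/W
Q = ΔT / R_total = 121 / 0.1191

Q ≈ 1020 W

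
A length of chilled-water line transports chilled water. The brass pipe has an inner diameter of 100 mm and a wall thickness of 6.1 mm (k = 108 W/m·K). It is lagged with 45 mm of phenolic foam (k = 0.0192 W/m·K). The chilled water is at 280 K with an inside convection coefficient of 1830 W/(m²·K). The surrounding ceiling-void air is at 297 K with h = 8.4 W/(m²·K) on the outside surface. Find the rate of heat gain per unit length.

Cylindrical conduction, so R = ln(r₂/r₁)/(2πkL) per layer, in series:
R_inner film = 1/(h_i·2πr₁L) = 1/(1830×2π×0.05×1) = 0.001739 K/W
R_brass pipe wall = ln(56.1/50)/(2π×108×1) = 1.696×10^-4 K/W
R_phenolic foam = ln(101.1/56.1)/(2π×0.0192×1) = 4.882 K/W
R_outer film = 1/(h_o·2πr_oL) = 1/(8.4×2π×0.1011×1) = 0.1874 K/W
R_total = 5.072 K/W
Q = ΔT/R_total = 17/5.072

q′ ≈ 3.35 W/m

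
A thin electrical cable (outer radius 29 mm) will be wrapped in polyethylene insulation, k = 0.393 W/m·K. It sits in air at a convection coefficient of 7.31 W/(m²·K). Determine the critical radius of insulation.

For a cylinder r_cr = k/h = 0.393/7.31
r_cr = 53.8 mm; since the bare radius (29 mm) is below r_cr, adding a thin layer of insulation will *increase* heat loss.

r_cr ≈ 53.8 mm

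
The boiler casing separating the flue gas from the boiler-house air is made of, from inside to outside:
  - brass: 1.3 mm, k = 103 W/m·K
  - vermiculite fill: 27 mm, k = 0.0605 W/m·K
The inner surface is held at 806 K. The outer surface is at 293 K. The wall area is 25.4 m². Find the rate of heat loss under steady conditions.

Q ≈ 29200 W

Series thermal resistances:
R_brass = L/(kA) = 0.0013/(103×25.4) = 4.969×10^-7 K/W
R_vermiculite fill = L/(kA) = 0.027/(0.0605×25.4) = 0.01757 K/W
R_total = 0.01757 K/W
Q = ΔT / R_total = 513 / 0.01757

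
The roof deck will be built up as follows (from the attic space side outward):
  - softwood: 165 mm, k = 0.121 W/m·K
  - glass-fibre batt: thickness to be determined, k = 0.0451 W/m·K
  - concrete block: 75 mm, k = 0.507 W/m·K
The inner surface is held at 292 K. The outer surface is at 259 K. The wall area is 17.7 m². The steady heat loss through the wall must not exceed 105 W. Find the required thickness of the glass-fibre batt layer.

L ≈ 183 mm

Series thermal resistances:
R_softwood = L/(kA) = 0.165/(0.121×17.7) = 0.07704 K/W
R_concrete block = L/(kA) = 0.075/(0.507×17.7) = 0.008358 K/W
Sum of the known resistances R_other = 0.0854 K/W
Required total resistance R_tot = ΔT/Q_allow = 33/105 = 0.3143 K/W
R_glass-fibre batt = R_tot − R_other = 0.2289 K/W
L = R·k·A = 0.2289×0.0451×17.7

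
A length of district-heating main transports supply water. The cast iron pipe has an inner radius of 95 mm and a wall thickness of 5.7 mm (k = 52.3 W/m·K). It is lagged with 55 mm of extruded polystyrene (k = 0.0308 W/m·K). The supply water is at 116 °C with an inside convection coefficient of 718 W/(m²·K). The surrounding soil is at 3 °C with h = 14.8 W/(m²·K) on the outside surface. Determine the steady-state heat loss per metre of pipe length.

Treating each annulus and film as a series resistance:
R_inner film = 1/(h_i·2πr₁L) = 1/(718×2π×0.095×1) = 0.002333 K/W
R_cast iron pipe wall = ln(100.7/95)/(2π×52.3×1) = 1.773×10^-4 K/W
R_extruded polystyrene = ln(155.7/100.7)/(2π×0.0308×1) = 2.252 K/W
R_outer film = 1/(h_o·2πr_oL) = 1/(14.8×2π×0.1557×1) = 0.06907 K/W
R_total = 2.323 K/W
Q = ΔT/R_total = 113/2.323

q′ ≈ 48.6 W/m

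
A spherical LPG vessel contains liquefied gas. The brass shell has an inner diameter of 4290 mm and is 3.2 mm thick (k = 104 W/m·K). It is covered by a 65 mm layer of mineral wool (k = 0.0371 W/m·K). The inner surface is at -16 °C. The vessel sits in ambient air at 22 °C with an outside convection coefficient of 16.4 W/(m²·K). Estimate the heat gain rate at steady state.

Spherical conduction: R = (1/r_in − 1/r_out)/(4πk) per layer; series-sum.
R_brass shell = (1/2.145 − 1/2.1482)/(4π×104) = 5.314×10^-7 K/W
R_mineral wool = (1/2.1482 − 1/2.2132)/(4π×0.0371) = 0.02932 K/W
R_outer film = 1/(h·4πr_o²) = 1/(16.4×4π×2.2132²) = 9.906×10^-4 K/W
R_total = 0.03032 K/W
Q = ΔT/R_total = 38/0.03032

Q ≈ 1250 W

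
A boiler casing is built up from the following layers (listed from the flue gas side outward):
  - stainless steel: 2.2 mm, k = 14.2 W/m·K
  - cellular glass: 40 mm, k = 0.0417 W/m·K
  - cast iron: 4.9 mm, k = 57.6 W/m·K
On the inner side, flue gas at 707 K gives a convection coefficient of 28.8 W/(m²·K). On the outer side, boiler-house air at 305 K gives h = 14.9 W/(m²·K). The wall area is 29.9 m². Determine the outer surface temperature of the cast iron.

Thermal resistances in series:
R_inner film = 1/(h_i·A) = 1/(28.8×29.9) = 0.001161 K/W
R_stainless steel = L/(kA) = 0.0022/(14.2×29.9) = 5.182×10^-6 K/W
R_cellular glass = L/(kA) = 0.04/(0.0417×29.9) = 0.03208 K/W
R_cast iron = L/(kA) = 0.0049/(57.6×29.9) = 2.845×10^-6 K/W
R_outer film = 1/(h_o·A) = 1/(14.9×29.9) = 0.002245 K/W
R_total = 0.0355 K/W;  Q = ΔT/R_total = 402/0.0355 = 11330 W
T_interface = T_inner − Q·ΣR(inner→interface) = 707 − 11300×0.03325

T ≈ 330 K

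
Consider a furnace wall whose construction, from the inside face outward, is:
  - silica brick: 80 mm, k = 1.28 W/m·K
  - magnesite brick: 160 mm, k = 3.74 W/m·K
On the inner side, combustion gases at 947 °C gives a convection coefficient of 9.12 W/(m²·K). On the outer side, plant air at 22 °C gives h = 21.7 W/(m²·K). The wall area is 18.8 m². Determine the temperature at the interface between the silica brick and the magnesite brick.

T ≈ 337 °C

Thermal resistances in series:
R_inner film = 1/(h_i·A) = 1/(9.12×18.8) = 0.005832 K/W
R_silica brick = L/(kA) = 0.08/(1.28×18.8) = 0.003324 K/W
R_magnesite brick = L/(kA) = 0.16/(3.74×18.8) = 0.002276 K/W
R_outer film = 1/(h_o·A) = 1/(21.7×18.8) = 0.002451 K/W
R_total = 0.01388 K/W;  Q = ΔT/R_total = 925/0.01388 = 66630 W
T_interface = T_inner − Q·ΣR(inner→interface) = 947 − 66600×0.009157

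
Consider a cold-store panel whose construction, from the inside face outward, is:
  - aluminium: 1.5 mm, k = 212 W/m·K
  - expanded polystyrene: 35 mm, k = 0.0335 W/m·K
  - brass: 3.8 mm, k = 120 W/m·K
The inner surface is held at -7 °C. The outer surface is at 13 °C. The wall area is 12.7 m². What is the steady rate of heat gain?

Series thermal resistances:
R_aluminium = L/(kA) = 0.0015/(212×12.7) = 5.571×10^-7 K/W
R_expanded polystyrene = L/(kA) = 0.035/(0.0335×12.7) = 0.08227 K/W
R_brass = L/(kA) = 0.0038/(120×12.7) = 2.493×10^-6 K/W
R_total = 0.08227 K/W
Q = ΔT / R_total = 20 / 0.08227

Q ≈ 243 W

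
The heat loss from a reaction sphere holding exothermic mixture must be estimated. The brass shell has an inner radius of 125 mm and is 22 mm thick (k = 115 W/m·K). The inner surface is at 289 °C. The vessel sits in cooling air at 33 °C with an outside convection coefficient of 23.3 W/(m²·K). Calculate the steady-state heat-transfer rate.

Radial (spherical) resistances in series:
R_brass shell = (1/0.125 − 1/0.147)/(4π×115) = 8.285×10^-4 K/W
R_outer film = 1/(h·4πr_o²) = 1/(23.3×4π×0.147²) = 0.1581 K/W
R_total = 0.1589 K/W
Q = ΔT/R_total = 256/0.1589

Q ≈ 1610 W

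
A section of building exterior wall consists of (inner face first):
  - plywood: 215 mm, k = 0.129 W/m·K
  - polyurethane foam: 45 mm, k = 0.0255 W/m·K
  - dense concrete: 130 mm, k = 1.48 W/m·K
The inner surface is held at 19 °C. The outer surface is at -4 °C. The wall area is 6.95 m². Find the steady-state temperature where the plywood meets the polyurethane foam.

Treating each layer as a thermal resistance in series:
R_plywood = L/(kA) = 0.215/(0.129×6.95) = 0.2398 K/W
R_polyurethane foam = L/(kA) = 0.045/(0.0255×6.95) = 0.2539 K/W
R_dense concrete = L/(kA) = 0.13/(1.48×6.95) = 0.01264 K/W
R_total = 0.5064 K/W;  Q = ΔT/R_total = 23/0.5064 = 45.42 W
T_interface = T_inner − Q·ΣR(inner→interface) = 19 − 45.4×0.2398

T ≈ 8.11 °C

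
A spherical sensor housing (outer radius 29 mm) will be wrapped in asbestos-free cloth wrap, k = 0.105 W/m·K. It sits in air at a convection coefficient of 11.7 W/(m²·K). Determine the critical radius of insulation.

r_cr ≈ 17.9 mm

For a sphere r_cr = 2k/h = 2×0.105/11.7
r_cr = 17.9 mm; since the bare radius (29 mm) is above r_cr, any added insulation will reduce heat loss.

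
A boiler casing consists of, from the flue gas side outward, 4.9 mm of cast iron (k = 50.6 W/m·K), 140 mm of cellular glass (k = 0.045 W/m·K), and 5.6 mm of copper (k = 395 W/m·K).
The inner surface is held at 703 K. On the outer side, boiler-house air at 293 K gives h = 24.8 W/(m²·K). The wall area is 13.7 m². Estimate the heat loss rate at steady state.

Treating each layer as a thermal resistance in series:
R_cast iron = L/(kA) = 0.0049/(50.6×13.7) = 7.068×10^-6 K/W
R_cellular glass = L/(kA) = 0.14/(0.045×13.7) = 0.2271 K/W
R_copper = L/(kA) = 0.0056/(395×13.7) = 1.035×10^-6 K/W
R_outer film = 1/(h_o·A) = 1/(24.8×13.7) = 0.002943 K/W
R_total = 0.23 K/W
Q = ΔT / R_total = 410 / 0.23

Q ≈ 1780 W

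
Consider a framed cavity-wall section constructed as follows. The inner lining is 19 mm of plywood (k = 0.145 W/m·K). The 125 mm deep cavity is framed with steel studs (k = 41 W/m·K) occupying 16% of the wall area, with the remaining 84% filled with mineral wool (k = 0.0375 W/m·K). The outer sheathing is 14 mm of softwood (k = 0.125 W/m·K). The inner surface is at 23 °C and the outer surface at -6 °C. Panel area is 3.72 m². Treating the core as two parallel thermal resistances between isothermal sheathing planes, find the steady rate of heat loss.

Q ≈ 412 W

Sheathing layers in series; stud and cavity paths in parallel between them.
R_inner = 0.019/(0.145×3.72) = 0.03522 K/W
R_stud  = 0.125/(41×0.16×3.72) = 0.005122 K/W
R_cav   = 0.125/(0.0375×0.84×3.72) = 1.067 K/W
1/R_core = 1/R_stud + 1/R_cav → R_core = 0.005098 K/W
R_outer = 0.014/(0.125×3.72) = 0.03011 K/W
R_total = 0.07043 K/W
Q = ΔT/R_total = 29/0.07043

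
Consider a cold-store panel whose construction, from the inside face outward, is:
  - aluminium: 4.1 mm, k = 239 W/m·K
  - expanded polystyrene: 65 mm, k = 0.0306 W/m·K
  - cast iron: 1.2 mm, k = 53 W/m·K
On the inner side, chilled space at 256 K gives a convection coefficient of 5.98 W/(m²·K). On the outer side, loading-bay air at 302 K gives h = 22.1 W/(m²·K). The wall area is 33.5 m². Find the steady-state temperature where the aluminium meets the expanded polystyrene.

Series thermal resistances:
R_inner film = 1/(h_i·A) = 1/(5.98×33.5) = 0.004992 K/W
R_aluminium = L/(kA) = 0.0041/(239×33.5) = 5.121×10^-7 K/W
R_expanded polystyrene = L/(kA) = 0.065/(0.0306×33.5) = 0.06341 K/W
R_cast iron = L/(kA) = 0.0012/(53×33.5) = 6.759×10^-7 K/W
R_outer film = 1/(h_o·A) = 1/(22.1×33.5) = 0.001351 K/W
R_total = 0.06975 K/W;  Q = ΔT/R_total = 46/0.06975 = 659.5 W
T_interface = T_inner + Q·ΣR(inner→interface) = 256 + 659×0.004992

T ≈ 259 K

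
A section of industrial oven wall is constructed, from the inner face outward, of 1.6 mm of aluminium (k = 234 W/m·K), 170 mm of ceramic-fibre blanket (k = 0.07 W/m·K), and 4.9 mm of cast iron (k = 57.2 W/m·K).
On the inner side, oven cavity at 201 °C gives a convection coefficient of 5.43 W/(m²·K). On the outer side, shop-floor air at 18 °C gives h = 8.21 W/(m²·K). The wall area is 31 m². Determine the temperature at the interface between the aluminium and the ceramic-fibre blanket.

Using the resistance-network approach (series):
R_inner film = 1/(h_i·A) = 1/(5.43×31) = 0.005941 K/W
R_aluminium = L/(kA) = 0.0016/(234×31) = 2.206×10^-7 K/W
R_ceramic-fibre blanket = L/(kA) = 0.17/(0.07×31) = 0.07834 K/W
R_cast iron = L/(kA) = 0.0049/(57.2×31) = 2.763×10^-6 K/W
R_outer film = 1/(h_o·A) = 1/(8.21×31) = 0.003929 K/W
R_total = 0.08821 K/W;  Q = ΔT/R_total = 183/0.08821 = 2075 W
T_interface = T_inner − Q·ΣR(inner→interface) = 201 − 2070×0.005941

T ≈ 189 °C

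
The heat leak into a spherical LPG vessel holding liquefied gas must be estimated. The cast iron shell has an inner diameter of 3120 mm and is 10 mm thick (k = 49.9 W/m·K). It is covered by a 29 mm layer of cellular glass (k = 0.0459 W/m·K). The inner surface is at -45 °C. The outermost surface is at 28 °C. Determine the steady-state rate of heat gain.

Q ≈ 3640 W

Each spherical layer contributes R = (1/r_i − 1/r_o)/(4πk):
R_cast iron shell = (1/1.56 − 1/1.57)/(4π×49.9) = 6.511×10^-6 K/W
R_cellular glass = (1/1.57 − 1/1.599)/(4π×0.0459) = 0.02003 K/W
R_total = 0.02003 K/W
Q = ΔT/R_total = 73/0.02003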